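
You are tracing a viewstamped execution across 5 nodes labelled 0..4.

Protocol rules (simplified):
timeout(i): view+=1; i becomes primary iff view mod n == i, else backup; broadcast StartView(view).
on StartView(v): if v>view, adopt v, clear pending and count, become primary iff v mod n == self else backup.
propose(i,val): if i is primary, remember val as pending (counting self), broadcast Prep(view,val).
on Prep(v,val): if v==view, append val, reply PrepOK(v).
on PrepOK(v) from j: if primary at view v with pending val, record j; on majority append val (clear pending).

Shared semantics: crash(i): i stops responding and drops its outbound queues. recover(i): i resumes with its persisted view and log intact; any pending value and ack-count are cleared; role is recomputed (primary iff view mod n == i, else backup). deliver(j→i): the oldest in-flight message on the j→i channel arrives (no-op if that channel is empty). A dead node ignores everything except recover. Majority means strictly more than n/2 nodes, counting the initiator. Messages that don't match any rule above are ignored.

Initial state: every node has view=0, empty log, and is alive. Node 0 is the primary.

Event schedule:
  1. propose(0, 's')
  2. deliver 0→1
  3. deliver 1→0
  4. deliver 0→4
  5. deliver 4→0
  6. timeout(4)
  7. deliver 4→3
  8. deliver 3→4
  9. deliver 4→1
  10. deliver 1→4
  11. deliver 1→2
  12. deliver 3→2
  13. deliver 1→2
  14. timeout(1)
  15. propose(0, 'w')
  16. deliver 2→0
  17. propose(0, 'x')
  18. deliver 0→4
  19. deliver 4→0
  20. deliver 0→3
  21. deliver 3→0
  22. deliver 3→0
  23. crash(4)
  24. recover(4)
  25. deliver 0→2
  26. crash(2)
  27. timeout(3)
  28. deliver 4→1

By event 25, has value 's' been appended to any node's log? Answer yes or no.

after 1 — propose(0,'s'): ·
after 2 — deliver 0→1: n1:back/v0/[s]
after 3 — deliver 1→0: ·
after 4 — deliver 0→4: n4:back/v0/[s]
after 5 — deliver 4→0: n0:prim/v0/[s]
after 6 — timeout(4): n4:back/v1/[s]
after 7 — deliver 4→3: n3:back/v1/[-]
after 8 — deliver 3→4: ·
after 9 — deliver 4→1: n1:prim/v1/[s]
after 10 — deliver 1→4: ·
after 11 — deliver 1→2: ·
after 12 — deliver 3→2: ·
after 13 — deliver 1→2: ·
after 14 — timeout(1): n1:back/v2/[s]
after 15 — propose(0,'w'): ·
after 16 — deliver 2→0: ·
after 17 — propose(0,'x'): ·
after 18 — deliver 0→4: ·
after 19 — deliver 4→0: n0:back/v1/[s]
after 20 — deliver 0→3: ·
after 21 — deliver 3→0: ·
after 22 — deliver 3→0: ·
after 23 — crash(4): n4:✗back/v1/[s]
after 24 — recover(4): n4:back/v1/[s]
after 25 — deliver 0→2: n2:back/v0/[s]

yes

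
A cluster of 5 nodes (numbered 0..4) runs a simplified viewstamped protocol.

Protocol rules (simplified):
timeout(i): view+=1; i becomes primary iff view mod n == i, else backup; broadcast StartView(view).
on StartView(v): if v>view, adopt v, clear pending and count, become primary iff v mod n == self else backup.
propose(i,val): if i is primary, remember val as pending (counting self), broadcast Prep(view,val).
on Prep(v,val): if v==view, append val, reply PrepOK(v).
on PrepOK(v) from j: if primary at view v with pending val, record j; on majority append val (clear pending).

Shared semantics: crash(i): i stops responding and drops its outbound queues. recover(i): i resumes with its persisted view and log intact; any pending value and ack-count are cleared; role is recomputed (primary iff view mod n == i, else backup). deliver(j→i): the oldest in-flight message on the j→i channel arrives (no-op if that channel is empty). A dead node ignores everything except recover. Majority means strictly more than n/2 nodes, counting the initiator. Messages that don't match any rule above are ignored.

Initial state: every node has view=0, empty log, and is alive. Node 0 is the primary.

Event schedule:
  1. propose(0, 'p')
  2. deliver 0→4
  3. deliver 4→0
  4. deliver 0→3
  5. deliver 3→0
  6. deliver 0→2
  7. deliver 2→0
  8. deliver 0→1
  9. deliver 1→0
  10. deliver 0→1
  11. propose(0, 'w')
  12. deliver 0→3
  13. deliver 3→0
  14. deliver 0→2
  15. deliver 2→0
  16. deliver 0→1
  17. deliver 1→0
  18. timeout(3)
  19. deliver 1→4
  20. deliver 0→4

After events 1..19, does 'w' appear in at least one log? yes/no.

yes

after 1 — propose(0,'p'): ·
after 2 — deliver 0→4: n4:back/v0/[p]
after 3 — deliver 4→0: ·
after 4 — deliver 0→3: n3:back/v0/[p]
after 5 — deliver 3→0: n0:prim/v0/[p]
after 6 — deliver 0→2: n2:back/v0/[p]
after 7 — deliver 2→0: ·
after 8 — deliver 0→1: n1:back/v0/[p]
after 9 — deliver 1→0: ·
after 10 — deliver 0→1: ·
after 11 — propose(0,'w'): ·
after 12 — deliver 0→3: n3:back/v0/[p,w]
after 13 — deliver 3→0: ·
after 14 — deliver 0→2: n2:back/v0/[p,w]
after 15 — deliver 2→0: n0:prim/v0/[p,w]
after 16 — deliver 0→1: n1:back/v0/[p,w]
after 17 — deliver 1→0: ·
after 18 — timeout(3): n3:back/v1/[p,w]
after 19 — deliver 1→4: ·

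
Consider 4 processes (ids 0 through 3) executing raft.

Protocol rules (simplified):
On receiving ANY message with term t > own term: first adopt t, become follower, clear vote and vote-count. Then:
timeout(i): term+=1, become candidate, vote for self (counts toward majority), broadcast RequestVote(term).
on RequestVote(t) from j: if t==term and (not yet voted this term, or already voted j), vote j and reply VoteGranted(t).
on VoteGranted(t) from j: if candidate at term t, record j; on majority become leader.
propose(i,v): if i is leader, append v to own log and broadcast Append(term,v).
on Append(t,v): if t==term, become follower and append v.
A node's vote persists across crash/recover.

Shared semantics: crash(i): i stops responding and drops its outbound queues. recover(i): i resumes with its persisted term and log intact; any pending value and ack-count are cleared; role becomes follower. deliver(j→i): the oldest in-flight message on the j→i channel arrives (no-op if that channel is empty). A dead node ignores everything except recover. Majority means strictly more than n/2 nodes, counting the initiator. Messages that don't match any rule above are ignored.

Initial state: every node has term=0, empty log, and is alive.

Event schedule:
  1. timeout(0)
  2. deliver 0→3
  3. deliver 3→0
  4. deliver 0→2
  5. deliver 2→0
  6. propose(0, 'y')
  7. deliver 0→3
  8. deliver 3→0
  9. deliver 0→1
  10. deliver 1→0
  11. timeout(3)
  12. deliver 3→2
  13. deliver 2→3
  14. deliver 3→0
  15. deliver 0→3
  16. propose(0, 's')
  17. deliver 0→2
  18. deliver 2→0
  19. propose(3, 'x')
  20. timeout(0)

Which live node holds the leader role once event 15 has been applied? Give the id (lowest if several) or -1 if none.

1. timeout(0):  <0:cand t1 ->
2. deliver 0→3:  <3:foll t1 ->
3. deliver 3→0:  nop
4. deliver 0→2:  <2:foll t1 ->
5. deliver 2→0:  <0:lead t1 ->
6. propose(0,'y'):  <0:lead t1 y>
7. deliver 0→3:  <3:foll t1 y>
8. deliver 3→0:  nop
9. deliver 0→1:  <1:foll t1 ->
10. deliver 1→0:  nop
11. timeout(3):  <3:cand t2 y>
12. deliver 3→2:  <2:foll t2 ->
13. deliver 2→3:  nop
14. deliver 3→0:  <0:foll t2 y>
15. deliver 0→3:  <3:lead t2 y>

3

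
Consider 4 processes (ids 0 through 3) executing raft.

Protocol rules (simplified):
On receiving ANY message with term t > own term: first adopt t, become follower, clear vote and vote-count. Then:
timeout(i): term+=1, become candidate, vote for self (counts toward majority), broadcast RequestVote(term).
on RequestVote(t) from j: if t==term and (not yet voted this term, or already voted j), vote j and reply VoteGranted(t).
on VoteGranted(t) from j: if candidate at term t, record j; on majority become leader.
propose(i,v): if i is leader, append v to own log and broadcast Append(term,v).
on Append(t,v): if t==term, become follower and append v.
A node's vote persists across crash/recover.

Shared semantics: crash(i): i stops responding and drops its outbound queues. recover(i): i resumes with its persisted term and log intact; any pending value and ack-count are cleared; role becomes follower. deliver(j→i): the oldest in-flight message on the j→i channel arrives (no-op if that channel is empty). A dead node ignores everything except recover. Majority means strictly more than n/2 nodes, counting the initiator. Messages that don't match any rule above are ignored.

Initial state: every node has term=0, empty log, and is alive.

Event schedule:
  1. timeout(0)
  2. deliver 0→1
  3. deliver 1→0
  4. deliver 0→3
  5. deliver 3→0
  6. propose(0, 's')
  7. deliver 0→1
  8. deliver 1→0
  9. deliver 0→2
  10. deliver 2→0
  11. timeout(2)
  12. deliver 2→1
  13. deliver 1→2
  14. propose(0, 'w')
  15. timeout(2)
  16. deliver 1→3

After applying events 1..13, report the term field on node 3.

[1] timeout(0) → N0(cand t1 [-])
[2] deliver 0→1 → N1(foll t1 [-])
[3] deliver 1→0 → ∅
[4] deliver 0→3 → N3(foll t1 [-])
[5] deliver 3→0 → N0(lead t1 [-])
[6] propose(0,'s') → N0(lead t1 [s])
[7] deliver 0→1 → N1(foll t1 [s])
[8] deliver 1→0 → ∅
[9] deliver 0→2 → N2(foll t1 [-])
[10] deliver 2→0 → ∅
[11] timeout(2) → N2(cand t2 [-])
[12] deliver 2→1 → N1(foll t2 [s])
[13] deliver 1→2 → ∅

1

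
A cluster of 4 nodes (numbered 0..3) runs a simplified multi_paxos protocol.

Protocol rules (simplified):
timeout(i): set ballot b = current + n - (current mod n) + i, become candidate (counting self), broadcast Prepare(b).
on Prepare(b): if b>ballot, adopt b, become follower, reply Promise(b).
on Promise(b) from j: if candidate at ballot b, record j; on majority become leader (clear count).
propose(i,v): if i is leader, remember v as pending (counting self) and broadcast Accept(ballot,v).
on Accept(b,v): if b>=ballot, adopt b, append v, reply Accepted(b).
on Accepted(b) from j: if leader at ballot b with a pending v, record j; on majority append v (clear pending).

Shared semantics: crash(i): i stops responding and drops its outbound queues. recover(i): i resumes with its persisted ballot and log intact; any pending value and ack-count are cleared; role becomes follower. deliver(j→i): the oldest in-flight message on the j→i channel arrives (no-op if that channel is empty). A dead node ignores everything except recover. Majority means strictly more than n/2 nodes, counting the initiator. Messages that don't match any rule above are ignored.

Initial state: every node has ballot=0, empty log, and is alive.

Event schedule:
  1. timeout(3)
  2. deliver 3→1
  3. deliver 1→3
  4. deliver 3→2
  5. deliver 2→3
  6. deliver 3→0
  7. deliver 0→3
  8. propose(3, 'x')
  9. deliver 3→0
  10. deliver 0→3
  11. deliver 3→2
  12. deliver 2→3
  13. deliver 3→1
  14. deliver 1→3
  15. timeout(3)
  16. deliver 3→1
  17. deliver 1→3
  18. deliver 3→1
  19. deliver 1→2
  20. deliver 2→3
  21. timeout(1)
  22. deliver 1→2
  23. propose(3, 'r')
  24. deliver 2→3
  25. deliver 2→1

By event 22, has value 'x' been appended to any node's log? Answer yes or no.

after 1 — timeout(3): n3:cand/b7/[-]
after 2 — deliver 3→1: n1:foll/b7/[-]
after 3 — deliver 1→3: ·
after 4 — deliver 3→2: n2:foll/b7/[-]
after 5 — deliver 2→3: n3:lead/b7/[-]
after 6 — deliver 3→0: n0:foll/b7/[-]
after 7 — deliver 0→3: ·
after 8 — propose(3,'x'): ·
after 9 — deliver 3→0: n0:foll/b7/[x]
after 10 — deliver 0→3: ·
after 11 — deliver 3→2: n2:foll/b7/[x]
after 12 — deliver 2→3: n3:lead/b7/[x]
after 13 — deliver 3→1: n1:foll/b7/[x]
after 14 — deliver 1→3: ·
after 15 — timeout(3): n3:cand/b11/[x]
after 16 — deliver 3→1: n1:foll/b11/[x]
after 17 — deliver 1→3: ·
after 18 — deliver 3→1: ·
after 19 — deliver 1→2: ·
after 20 — deliver 2→3: ·
after 21 — timeout(1): n1:cand/b13/[x]
after 22 — deliver 1→2: n2:foll/b13/[x]

yes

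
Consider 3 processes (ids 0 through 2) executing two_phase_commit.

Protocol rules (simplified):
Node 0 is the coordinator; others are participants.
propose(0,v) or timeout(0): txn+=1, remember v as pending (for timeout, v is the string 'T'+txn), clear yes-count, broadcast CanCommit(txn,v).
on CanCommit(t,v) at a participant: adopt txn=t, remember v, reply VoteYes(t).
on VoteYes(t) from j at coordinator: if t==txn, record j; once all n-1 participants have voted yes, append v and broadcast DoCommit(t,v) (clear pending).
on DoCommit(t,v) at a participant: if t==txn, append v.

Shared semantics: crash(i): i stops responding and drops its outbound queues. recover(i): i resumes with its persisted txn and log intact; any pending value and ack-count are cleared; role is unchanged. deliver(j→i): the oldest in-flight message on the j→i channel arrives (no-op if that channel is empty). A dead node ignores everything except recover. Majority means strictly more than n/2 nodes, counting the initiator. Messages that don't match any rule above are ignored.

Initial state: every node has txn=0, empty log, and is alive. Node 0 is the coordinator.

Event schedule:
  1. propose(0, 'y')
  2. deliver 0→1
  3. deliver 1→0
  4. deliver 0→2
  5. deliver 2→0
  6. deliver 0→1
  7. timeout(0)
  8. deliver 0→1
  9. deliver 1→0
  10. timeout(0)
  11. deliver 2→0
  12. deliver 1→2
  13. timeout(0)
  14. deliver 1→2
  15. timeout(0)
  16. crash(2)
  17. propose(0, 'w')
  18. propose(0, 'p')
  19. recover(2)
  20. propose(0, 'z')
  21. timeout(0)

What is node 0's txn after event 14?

1. propose(0,'y'):  <0:coor t1 ->
2. deliver 0→1:  <1:part t1 ->
3. deliver 1→0:  nop
4. deliver 0→2:  <2:part t1 ->
5. deliver 2→0:  <0:coor t1 y>
6. deliver 0→1:  <1:part t1 y>
7. timeout(0):  <0:coor t2 y>
8. deliver 0→1:  <1:part t2 y>
9. deliver 1→0:  nop
10. timeout(0):  <0:coor t3 y>
11. deliver 2→0:  nop
12. deliver 1→2:  nop
13. timeout(0):  <0:coor t4 y>
14. deliver 1→2:  nop

4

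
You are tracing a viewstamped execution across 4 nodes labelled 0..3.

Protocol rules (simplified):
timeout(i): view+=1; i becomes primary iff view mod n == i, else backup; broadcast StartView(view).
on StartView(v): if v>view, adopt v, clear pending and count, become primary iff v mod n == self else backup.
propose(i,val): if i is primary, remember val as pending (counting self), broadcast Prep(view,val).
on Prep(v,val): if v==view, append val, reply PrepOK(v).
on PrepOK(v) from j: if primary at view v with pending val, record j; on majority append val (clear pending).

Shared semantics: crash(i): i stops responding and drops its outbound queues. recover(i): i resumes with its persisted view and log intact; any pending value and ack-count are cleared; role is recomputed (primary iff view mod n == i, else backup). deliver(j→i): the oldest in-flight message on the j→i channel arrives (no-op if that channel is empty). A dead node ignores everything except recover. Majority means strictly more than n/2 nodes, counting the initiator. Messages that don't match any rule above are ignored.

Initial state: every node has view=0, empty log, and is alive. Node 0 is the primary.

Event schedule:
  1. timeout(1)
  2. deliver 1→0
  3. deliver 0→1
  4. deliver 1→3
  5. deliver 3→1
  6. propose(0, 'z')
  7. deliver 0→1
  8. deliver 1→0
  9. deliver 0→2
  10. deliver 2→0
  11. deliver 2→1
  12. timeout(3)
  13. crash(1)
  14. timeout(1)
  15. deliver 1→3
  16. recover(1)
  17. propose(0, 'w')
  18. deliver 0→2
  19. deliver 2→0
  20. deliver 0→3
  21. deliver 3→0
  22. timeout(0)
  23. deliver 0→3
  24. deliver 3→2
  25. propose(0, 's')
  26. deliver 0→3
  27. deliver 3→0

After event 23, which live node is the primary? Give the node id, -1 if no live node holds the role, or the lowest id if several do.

step 1 timeout(1): 1={prim,v=1,log=-}
step 2 deliver 1→0: 0={back,v=1,log=-}
step 3 deliver 0→1: —
step 4 deliver 1→3: 3={back,v=1,log=-}
step 5 deliver 3→1: —
step 6 propose(0,'z'): —
step 7 deliver 0→1: —
step 8 deliver 1→0: —
step 9 deliver 0→2: —
step 10 deliver 2→0: —
step 11 deliver 2→1: —
step 12 timeout(3): 3={back,v=2,log=-}
step 13 crash(1): 1={✗prim,v=1,log=-}
step 14 timeout(1): —
step 15 deliver 1→3: —
step 16 recover(1): 1={prim,v=1,log=-}
step 17 propose(0,'w'): —
step 18 deliver 0→2: —
step 19 deliver 2→0: —
step 20 deliver 0→3: —
step 21 deliver 3→0: 0={back,v=2,log=-}
step 22 timeout(0): 0={back,v=3,log=-}
step 23 deliver 0→3: 3={prim,v=3,log=-}

1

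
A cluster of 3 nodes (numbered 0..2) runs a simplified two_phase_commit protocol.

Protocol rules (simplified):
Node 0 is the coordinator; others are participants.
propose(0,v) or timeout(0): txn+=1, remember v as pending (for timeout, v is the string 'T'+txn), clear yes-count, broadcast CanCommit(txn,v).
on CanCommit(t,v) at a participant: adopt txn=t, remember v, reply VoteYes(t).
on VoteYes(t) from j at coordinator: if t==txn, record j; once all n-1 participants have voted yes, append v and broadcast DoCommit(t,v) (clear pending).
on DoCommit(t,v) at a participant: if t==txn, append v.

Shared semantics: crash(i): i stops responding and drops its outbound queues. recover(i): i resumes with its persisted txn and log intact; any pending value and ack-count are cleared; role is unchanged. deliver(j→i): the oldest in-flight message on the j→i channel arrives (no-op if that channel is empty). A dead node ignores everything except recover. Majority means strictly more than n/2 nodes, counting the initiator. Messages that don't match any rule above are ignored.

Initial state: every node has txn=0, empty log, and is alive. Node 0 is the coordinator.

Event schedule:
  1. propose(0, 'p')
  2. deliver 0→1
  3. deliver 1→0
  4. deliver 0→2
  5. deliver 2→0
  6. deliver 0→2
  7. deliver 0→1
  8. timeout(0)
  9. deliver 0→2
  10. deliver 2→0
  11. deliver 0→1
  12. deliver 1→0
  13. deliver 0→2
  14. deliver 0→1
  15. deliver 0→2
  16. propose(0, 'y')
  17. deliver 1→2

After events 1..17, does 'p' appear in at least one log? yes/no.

[1] propose(0,'p') → N0(coor t1 [-])
[2] deliver 0→1 → N1(part t1 [-])
[3] deliver 1→0 → ∅
[4] deliver 0→2 → N2(part t1 [-])
[5] deliver 2→0 → N0(coor t1 [p])
[6] deliver 0→2 → N2(part t1 [p])
[7] deliver 0→1 → N1(part t1 [p])
[8] timeout(0) → N0(coor t2 [p])
[9] deliver 0→2 → N2(part t2 [p])
[10] deliver 2→0 → ∅
[11] deliver 0→1 → N1(part t2 [p])
[12] deliver 1→0 → N0(coor t2 [p,T2])
[13] deliver 0→2 → N2(part t2 [p,T2])
[14] deliver 0→1 → N1(part t2 [p,T2])
[15] deliver 0→2 → ∅
[16] propose(0,'y') → N0(coor t3 [p,T2])
[17] deliver 1→2 → ∅

yes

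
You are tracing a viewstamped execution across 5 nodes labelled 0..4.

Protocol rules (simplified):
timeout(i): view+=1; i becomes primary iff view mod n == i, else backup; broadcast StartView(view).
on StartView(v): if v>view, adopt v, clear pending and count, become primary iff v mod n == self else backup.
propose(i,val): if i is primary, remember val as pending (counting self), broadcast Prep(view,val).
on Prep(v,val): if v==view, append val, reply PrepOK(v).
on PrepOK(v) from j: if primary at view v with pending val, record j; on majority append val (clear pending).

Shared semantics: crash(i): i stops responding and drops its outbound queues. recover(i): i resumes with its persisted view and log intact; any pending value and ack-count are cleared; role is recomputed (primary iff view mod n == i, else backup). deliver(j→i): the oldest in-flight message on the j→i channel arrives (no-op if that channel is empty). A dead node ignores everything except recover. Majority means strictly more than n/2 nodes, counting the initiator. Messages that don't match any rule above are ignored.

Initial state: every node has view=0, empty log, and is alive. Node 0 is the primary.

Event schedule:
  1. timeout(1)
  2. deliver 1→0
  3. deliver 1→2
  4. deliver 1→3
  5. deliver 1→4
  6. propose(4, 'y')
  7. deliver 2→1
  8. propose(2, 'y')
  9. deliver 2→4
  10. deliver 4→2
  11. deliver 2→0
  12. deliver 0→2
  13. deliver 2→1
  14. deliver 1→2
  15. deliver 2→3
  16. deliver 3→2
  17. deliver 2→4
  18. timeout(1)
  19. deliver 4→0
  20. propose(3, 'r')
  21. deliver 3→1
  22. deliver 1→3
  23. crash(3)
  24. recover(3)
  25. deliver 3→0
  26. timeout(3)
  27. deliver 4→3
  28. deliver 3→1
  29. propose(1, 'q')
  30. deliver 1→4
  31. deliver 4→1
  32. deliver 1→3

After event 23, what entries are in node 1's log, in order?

empty

[1] timeout(1) → N1(prim v1 [-])
[2] deliver 1→0 → N0(back v1 [-])
[3] deliver 1→2 → N2(back v1 [-])
[4] deliver 1→3 → N3(back v1 [-])
[5] deliver 1→4 → N4(back v1 [-])
[6] propose(4,'y') → ∅
[7] deliver 2→1 → ∅
[8] propose(2,'y') → ∅
[9] deliver 2→4 → ∅
[10] deliver 4→2 → ∅
[11] deliver 2→0 → ∅
[12] deliver 0→2 → ∅
[13] deliver 2→1 → ∅
[14] deliver 1→2 → ∅
[15] deliver 2→3 → ∅
[16] deliver 3→2 → ∅
[17] deliver 2→4 → ∅
[18] timeout(1) → N1(back v2 [-])
[19] deliver 4→0 → ∅
[20] propose(3,'r') → ∅
[21] deliver 3→1 → ∅
[22] deliver 1→3 → N3(back v2 [-])
[23] crash(3) → N3(✗back v2 [-])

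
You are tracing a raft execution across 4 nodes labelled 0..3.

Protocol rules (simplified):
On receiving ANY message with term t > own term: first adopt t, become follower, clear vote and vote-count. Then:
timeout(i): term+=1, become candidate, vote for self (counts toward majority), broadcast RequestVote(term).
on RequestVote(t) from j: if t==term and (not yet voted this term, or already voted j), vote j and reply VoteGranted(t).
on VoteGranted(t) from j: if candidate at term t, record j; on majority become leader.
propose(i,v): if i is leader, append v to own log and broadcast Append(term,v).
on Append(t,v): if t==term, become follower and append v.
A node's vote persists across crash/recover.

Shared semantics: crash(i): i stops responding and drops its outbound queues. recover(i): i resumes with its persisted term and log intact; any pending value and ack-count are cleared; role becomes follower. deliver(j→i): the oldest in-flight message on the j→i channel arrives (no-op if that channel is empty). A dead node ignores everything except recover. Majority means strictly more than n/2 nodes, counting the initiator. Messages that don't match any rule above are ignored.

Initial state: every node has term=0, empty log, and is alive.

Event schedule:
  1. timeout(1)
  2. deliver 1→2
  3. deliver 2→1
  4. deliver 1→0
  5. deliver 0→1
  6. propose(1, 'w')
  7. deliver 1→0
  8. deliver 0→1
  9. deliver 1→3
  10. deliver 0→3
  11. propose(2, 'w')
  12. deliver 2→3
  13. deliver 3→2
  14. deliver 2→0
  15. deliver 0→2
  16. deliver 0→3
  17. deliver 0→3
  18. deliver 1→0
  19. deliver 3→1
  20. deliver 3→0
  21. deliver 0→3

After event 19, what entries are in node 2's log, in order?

after 1 — timeout(1): n1:cand/t1/[-]
after 2 — deliver 1→2: n2:foll/t1/[-]
after 3 — deliver 2→1: ·
after 4 — deliver 1→0: n0:foll/t1/[-]
after 5 — deliver 0→1: n1:lead/t1/[-]
after 6 — propose(1,'w'): n1:lead/t1/[w]
after 7 — deliver 1→0: n0:foll/t1/[w]
after 8 — deliver 0→1: ·
after 9 — deliver 1→3: n3:foll/t1/[-]
after 10 — deliver 0→3: ·
after 11 — propose(2,'w'): ·
after 12 — deliver 2→3: ·
after 13 — deliver 3→2: ·
after 14 — deliver 2→0: ·
after 15 — deliver 0→2: ·
after 16 — deliver 0→3: ·
after 17 — deliver 0→3: ·
after 18 — deliver 1→0: ·
after 19 — deliver 3→1: ·

empty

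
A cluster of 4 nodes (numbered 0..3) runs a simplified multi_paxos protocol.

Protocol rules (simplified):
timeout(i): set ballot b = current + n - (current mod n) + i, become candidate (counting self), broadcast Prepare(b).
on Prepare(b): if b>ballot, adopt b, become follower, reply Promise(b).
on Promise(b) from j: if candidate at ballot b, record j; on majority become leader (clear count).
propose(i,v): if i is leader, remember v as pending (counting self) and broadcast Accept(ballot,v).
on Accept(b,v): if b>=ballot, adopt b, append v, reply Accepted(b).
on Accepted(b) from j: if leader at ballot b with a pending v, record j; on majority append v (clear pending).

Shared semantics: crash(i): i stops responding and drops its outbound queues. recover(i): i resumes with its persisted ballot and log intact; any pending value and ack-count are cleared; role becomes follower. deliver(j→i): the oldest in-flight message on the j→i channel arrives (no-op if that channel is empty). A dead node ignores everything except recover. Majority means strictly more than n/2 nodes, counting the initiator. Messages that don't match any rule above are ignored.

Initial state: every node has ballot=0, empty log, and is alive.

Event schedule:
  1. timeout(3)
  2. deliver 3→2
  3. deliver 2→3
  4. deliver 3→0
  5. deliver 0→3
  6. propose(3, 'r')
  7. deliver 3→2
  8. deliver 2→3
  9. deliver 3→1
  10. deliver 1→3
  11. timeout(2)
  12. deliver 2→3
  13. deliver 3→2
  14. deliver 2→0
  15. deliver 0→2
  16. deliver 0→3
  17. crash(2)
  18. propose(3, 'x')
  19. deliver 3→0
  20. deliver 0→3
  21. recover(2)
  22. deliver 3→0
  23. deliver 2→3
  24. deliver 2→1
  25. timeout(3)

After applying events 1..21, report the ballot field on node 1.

step 1 timeout(3): 3={cand,b=7,log=-}
step 2 deliver 3→2: 2={foll,b=7,log=-}
step 3 deliver 2→3: —
step 4 deliver 3→0: 0={foll,b=7,log=-}
step 5 deliver 0→3: 3={lead,b=7,log=-}
step 6 propose(3,'r'): —
step 7 deliver 3→2: 2={foll,b=7,log=r}
step 8 deliver 2→3: —
step 9 deliver 3→1: 1={foll,b=7,log=-}
step 10 deliver 1→3: —
step 11 timeout(2): 2={cand,b=10,log=r}
step 12 deliver 2→3: 3={foll,b=10,log=-}
step 13 deliver 3→2: —
step 14 deliver 2→0: 0={foll,b=10,log=-}
step 15 deliver 0→2: 2={lead,b=10,log=r}
step 16 deliver 0→3: —
step 17 crash(2): 2={✗lead,b=10,log=r}
step 18 propose(3,'x'): —
step 19 deliver 3→0: —
step 20 deliver 0→3: —
step 21 recover(2): 2={foll,b=10,log=r}

7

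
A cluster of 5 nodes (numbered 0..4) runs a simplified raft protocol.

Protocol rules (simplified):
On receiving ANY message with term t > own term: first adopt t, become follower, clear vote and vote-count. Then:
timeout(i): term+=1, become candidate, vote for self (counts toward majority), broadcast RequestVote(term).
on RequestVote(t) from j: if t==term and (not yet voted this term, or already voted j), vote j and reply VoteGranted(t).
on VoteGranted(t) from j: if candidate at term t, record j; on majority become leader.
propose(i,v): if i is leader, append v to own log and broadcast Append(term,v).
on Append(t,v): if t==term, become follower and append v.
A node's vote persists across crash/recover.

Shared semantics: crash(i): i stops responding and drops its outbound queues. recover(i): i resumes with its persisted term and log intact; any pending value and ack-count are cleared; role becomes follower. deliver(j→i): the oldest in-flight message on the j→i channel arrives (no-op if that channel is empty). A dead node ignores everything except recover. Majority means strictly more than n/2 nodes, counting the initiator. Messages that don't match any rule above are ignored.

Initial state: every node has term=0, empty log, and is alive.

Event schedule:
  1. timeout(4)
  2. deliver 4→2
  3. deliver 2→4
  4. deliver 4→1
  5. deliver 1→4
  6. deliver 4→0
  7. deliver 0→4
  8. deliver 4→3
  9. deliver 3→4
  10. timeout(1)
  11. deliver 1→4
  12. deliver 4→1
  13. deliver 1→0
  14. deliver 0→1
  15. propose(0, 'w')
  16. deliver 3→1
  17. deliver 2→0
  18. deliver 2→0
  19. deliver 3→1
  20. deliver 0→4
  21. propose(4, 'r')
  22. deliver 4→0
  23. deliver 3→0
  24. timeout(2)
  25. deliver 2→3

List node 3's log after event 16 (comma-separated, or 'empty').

[1] timeout(4) → N4(cand t1 [-])
[2] deliver 4→2 → N2(foll t1 [-])
[3] deliver 2→4 → ∅
[4] deliver 4→1 → N1(foll t1 [-])
[5] deliver 1→4 → N4(lead t1 [-])
[6] deliver 4→0 → N0(foll t1 [-])
[7] deliver 0→4 → ∅
[8] deliver 4→3 → N3(foll t1 [-])
[9] deliver 3→4 → ∅
[10] timeout(1) → N1(cand t2 [-])
[11] deliver 1→4 → N4(foll t2 [-])
[12] deliver 4→1 → ∅
[13] deliver 1→0 → N0(foll t2 [-])
[14] deliver 0→1 → N1(lead t2 [-])
[15] propose(0,'w') → ∅
[16] deliver 3→1 → ∅

empty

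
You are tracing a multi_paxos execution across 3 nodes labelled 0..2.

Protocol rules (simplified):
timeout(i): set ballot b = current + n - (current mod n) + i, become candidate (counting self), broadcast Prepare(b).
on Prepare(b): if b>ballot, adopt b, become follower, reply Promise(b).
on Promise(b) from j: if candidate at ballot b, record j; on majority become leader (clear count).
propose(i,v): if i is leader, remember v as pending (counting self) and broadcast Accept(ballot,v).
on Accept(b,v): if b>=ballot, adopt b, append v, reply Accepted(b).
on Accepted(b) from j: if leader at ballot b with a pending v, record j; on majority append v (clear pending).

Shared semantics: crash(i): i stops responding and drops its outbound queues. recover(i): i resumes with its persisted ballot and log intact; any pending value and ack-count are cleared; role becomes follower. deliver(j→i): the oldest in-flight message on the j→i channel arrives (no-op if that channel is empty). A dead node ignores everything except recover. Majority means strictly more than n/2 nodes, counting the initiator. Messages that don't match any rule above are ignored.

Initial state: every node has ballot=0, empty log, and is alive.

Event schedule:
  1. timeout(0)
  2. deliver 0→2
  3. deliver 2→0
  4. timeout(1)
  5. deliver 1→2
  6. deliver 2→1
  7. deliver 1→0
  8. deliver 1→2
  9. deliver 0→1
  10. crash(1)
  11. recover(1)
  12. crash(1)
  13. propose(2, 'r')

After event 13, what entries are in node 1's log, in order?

empty

e1 timeout(0): 0[cand,b=3,-]
e2 deliver 0→2: 2[foll,b=3,-]
e3 deliver 2→0: 0[lead,b=3,-]
e4 timeout(1): 1[cand,b=4,-]
e5 deliver 1→2: 2[foll,b=4,-]
e6 deliver 2→1: 1[lead,b=4,-]
e7 deliver 1→0: 0[foll,b=4,-]
e8 deliver 1→2: ·
e9 deliver 0→1: ·
e10 crash(1): 1[✗lead,b=4,-]
e11 recover(1): 1[foll,b=4,-]
e12 crash(1): 1[✗foll,b=4,-]
e13 propose(2,'r'): ·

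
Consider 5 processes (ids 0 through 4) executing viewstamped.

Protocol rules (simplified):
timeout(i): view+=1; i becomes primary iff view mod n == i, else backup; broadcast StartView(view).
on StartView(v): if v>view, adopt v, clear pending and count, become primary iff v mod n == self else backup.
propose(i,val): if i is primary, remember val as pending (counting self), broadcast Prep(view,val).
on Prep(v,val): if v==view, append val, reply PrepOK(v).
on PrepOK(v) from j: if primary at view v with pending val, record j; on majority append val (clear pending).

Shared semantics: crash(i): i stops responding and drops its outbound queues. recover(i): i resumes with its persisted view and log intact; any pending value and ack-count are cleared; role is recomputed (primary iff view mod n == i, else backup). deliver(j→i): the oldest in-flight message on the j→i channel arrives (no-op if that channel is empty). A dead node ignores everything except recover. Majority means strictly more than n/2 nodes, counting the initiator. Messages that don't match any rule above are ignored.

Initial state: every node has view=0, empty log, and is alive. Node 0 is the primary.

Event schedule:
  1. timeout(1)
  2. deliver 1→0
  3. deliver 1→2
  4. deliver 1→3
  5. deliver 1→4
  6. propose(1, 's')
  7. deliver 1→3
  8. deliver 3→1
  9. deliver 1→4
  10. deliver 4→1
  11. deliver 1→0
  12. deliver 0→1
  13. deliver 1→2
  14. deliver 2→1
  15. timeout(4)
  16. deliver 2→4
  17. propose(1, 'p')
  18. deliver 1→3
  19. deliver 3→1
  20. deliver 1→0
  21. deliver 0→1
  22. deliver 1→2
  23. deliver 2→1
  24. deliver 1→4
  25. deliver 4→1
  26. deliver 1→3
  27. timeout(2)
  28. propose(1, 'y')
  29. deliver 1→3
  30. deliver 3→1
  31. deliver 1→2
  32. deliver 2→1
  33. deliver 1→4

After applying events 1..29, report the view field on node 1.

e1 timeout(1): 1[prim,v=1,-]
e2 deliver 1→0: 0[back,v=1,-]
e3 deliver 1→2: 2[back,v=1,-]
e4 deliver 1→3: 3[back,v=1,-]
e5 deliver 1→4: 4[back,v=1,-]
e6 propose(1,'s'): ·
e7 deliver 1→3: 3[back,v=1,s]
e8 deliver 3→1: ·
e9 deliver 1→4: 4[back,v=1,s]
e10 deliver 4→1: 1[prim,v=1,s]
e11 deliver 1→0: 0[back,v=1,s]
e12 deliver 0→1: ·
e13 deliver 1→2: 2[back,v=1,s]
e14 deliver 2→1: ·
e15 timeout(4): 4[back,v=2,s]
e16 deliver 2→4: ·
e17 propose(1,'p'): ·
e18 deliver 1→3: 3[back,v=1,s,p]
e19 deliver 3→1: ·
e20 deliver 1→0: 0[back,v=1,s,p]
e21 deliver 0→1: 1[prim,v=1,s,p]
e22 deliver 1→2: 2[back,v=1,s,p]
e23 deliver 2→1: ·
e24 deliver 1→4: ·
e25 deliver 4→1: 1[back,v=2,s,p]
e26 deliver 1→3: ·
e27 timeout(2): 2[prim,v=2,s,p]
e28 propose(1,'y'): ·
e29 deliver 1→3: ·

2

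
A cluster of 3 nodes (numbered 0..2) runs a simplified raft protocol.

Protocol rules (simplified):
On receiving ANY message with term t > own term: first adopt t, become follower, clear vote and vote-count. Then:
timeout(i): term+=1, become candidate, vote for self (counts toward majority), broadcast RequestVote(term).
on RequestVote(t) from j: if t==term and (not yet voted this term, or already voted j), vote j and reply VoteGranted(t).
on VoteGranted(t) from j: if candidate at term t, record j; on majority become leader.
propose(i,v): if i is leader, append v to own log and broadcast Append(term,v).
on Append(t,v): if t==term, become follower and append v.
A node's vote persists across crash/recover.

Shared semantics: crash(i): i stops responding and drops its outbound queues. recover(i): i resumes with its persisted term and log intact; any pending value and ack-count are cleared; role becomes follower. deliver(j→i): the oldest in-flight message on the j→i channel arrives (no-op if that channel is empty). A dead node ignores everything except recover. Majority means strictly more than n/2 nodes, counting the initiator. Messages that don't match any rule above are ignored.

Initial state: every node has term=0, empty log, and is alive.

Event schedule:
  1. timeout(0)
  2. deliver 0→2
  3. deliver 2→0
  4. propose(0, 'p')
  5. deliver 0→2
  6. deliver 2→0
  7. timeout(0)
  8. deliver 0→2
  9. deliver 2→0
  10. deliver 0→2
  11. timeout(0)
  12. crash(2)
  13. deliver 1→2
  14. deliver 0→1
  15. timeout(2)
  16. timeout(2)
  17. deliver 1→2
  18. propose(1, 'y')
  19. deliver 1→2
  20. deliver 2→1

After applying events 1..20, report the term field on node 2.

[1] timeout(0) → N0(cand t1 [-])
[2] deliver 0→2 → N2(foll t1 [-])
[3] deliver 2→0 → N0(lead t1 [-])
[4] propose(0,'p') → N0(lead t1 [p])
[5] deliver 0→2 → N2(foll t1 [p])
[6] deliver 2→0 → ∅
[7] timeout(0) → N0(cand t2 [p])
[8] deliver 0→2 → N2(foll t2 [p])
[9] deliver 2→0 → N0(lead t2 [p])
[10] deliver 0→2 → ∅
[11] timeout(0) → N0(cand t3 [p])
[12] crash(2) → N2(✗foll t2 [p])
[13] deliver 1→2 → ∅
[14] deliver 0→1 → N1(foll t1 [-])
[15] timeout(2) → ∅
[16] timeout(2) → ∅
[17] deliver 1→2 → ∅
[18] propose(1,'y') → ∅
[19] deliver 1→2 → ∅
[20] deliver 2→1 → ∅

2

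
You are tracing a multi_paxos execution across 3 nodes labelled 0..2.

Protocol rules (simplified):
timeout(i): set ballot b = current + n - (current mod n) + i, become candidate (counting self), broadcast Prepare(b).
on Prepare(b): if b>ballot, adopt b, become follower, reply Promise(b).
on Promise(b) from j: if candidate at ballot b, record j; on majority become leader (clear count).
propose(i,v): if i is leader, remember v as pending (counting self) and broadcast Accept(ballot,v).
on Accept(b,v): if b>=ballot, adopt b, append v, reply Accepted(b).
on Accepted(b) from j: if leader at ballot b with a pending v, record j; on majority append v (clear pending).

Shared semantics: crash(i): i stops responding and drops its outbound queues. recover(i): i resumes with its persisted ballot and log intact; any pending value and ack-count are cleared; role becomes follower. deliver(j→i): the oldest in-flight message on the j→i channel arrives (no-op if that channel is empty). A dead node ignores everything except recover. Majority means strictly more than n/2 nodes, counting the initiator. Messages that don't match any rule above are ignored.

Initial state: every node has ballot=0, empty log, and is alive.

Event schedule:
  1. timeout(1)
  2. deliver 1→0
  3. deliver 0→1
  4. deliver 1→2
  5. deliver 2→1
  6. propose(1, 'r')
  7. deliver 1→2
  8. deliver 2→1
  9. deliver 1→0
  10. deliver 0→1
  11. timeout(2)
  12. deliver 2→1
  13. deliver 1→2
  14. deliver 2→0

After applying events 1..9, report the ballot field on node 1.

after 1 — timeout(1): n1:cand/b4/[-]
after 2 — deliver 1→0: n0:foll/b4/[-]
after 3 — deliver 0→1: n1:lead/b4/[-]
after 4 — deliver 1→2: n2:foll/b4/[-]
after 5 — deliver 2→1: ·
after 6 — propose(1,'r'): ·
after 7 — deliver 1→2: n2:foll/b4/[r]
after 8 — deliver 2→1: n1:lead/b4/[r]
after 9 — deliver 1→0: n0:foll/b4/[r]

4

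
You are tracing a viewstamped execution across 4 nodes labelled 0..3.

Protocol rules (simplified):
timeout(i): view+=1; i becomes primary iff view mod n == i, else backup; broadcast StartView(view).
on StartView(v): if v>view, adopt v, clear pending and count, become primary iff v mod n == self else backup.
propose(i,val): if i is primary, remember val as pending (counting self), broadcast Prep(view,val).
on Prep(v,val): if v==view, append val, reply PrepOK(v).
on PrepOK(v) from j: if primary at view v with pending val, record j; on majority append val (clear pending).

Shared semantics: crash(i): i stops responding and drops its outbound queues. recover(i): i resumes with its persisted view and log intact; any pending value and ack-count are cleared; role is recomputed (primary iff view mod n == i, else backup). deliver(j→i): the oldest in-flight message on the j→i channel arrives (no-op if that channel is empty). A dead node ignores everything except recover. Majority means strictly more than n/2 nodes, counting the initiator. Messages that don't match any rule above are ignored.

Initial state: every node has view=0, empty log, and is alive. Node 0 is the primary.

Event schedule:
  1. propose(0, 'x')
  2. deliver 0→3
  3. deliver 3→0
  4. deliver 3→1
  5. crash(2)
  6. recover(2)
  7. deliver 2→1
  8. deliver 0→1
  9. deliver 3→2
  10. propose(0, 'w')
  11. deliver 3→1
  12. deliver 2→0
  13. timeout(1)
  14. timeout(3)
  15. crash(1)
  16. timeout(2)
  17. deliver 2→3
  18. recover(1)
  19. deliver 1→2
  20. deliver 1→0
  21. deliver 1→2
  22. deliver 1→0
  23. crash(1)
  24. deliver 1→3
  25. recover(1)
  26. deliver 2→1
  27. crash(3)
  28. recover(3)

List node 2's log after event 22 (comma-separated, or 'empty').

step 1 propose(0,'x'): —
step 2 deliver 0→3: 3={back,v=0,log=x}
step 3 deliver 3→0: —
step 4 deliver 3→1: —
step 5 crash(2): 2={✗back,v=0,log=-}
step 6 recover(2): 2={back,v=0,log=-}
step 7 deliver 2→1: —
step 8 deliver 0→1: 1={back,v=0,log=x}
step 9 deliver 3→2: —
step 10 propose(0,'w'): —
step 11 deliver 3→1: —
step 12 deliver 2→0: —
step 13 timeout(1): 1={prim,v=1,log=x}
step 14 timeout(3): 3={back,v=1,log=x}
step 15 crash(1): 1={✗prim,v=1,log=x}
step 16 timeout(2): 2={back,v=1,log=-}
step 17 deliver 2→3: —
step 18 recover(1): 1={prim,v=1,log=x}
step 19 deliver 1→2: —
step 20 deliver 1→0: —
step 21 deliver 1→2: —
step 22 deliver 1→0: —

empty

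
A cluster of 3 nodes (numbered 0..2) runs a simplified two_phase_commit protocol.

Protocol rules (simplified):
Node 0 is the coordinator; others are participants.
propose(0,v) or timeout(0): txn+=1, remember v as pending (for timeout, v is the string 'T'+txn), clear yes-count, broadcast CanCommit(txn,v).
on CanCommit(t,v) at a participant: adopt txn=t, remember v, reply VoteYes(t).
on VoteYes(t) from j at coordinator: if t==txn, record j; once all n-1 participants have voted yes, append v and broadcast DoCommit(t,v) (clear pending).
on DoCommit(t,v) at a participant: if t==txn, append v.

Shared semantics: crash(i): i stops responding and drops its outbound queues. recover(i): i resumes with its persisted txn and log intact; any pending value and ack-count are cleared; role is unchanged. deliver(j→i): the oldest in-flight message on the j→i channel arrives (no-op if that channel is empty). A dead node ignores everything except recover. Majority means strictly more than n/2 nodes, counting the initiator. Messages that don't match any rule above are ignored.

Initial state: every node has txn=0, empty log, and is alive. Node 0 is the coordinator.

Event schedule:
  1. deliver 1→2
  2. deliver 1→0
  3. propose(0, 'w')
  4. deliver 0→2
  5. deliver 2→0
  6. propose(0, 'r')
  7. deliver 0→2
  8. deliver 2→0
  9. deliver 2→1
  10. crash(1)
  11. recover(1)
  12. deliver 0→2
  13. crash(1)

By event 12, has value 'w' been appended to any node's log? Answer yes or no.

after 1 — deliver 1→2: ·
after 2 — deliver 1→0: ·
after 3 — propose(0,'w'): n0:coor/t1/[-]
after 4 — deliver 0→2: n2:part/t1/[-]
after 5 — deliver 2→0: ·
after 6 — propose(0,'r'): n0:coor/t2/[-]
after 7 — deliver 0→2: n2:part/t2/[-]
after 8 — deliver 2→0: ·
after 9 — deliver 2→1: ·
after 10 — crash(1): n1:✗part/t0/[-]
after 11 — recover(1): n1:part/t0/[-]
after 12 — deliver 0→2: ·

no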